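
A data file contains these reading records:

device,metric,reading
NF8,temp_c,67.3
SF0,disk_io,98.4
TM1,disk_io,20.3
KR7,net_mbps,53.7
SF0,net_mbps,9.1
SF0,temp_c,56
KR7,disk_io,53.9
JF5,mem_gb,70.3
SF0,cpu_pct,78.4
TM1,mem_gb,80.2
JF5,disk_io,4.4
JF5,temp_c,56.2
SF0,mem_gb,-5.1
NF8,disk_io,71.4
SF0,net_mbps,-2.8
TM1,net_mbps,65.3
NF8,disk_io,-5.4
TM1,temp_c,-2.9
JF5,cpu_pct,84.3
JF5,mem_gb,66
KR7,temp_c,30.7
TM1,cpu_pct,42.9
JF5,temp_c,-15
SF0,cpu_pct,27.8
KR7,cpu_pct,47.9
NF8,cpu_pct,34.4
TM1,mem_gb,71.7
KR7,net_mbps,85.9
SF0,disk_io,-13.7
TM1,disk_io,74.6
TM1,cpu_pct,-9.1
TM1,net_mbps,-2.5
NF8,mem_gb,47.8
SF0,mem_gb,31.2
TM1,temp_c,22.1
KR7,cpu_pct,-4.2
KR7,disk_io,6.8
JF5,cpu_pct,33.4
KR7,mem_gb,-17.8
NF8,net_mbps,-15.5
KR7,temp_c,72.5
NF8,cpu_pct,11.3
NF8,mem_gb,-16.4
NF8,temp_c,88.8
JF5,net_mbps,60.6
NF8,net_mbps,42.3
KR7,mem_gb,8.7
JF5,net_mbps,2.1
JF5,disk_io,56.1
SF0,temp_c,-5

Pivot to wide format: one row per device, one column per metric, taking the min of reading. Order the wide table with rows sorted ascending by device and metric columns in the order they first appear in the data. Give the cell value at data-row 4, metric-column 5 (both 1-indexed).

With rows sorted ascending by device, row 4 is device=SF0. metric columns in first-appearance order: temp_c, disk_io, net_mbps, mem_gb, cpu_pct; column 5 is cpu_pct.
Long rows with device=SF0, metric=cpu_pct: min(78.4, 27.8) = 27.8.

27.8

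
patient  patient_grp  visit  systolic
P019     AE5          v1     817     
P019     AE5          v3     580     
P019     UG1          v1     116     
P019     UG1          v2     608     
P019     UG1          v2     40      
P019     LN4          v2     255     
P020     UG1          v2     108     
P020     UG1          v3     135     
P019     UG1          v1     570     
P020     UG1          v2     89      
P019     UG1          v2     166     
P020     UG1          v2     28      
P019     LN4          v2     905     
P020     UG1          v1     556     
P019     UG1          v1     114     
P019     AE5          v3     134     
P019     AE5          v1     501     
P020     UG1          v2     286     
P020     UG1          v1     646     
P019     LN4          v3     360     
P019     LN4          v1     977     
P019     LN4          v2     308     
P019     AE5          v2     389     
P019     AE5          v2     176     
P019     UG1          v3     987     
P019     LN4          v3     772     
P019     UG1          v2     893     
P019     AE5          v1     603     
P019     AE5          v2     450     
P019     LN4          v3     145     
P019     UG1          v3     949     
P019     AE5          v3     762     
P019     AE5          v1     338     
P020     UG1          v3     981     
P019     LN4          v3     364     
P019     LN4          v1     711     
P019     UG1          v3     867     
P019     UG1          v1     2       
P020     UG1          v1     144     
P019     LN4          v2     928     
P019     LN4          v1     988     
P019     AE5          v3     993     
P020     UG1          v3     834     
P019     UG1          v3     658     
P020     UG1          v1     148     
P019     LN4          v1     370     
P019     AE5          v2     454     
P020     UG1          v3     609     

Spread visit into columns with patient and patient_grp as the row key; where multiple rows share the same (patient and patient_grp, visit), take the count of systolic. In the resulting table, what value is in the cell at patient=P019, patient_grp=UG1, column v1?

4

Rows with patient=P019, patient_grp=UG1 and visit=v1: systolic values are 116, 570, 114, 2.
4 rows match — count = 4.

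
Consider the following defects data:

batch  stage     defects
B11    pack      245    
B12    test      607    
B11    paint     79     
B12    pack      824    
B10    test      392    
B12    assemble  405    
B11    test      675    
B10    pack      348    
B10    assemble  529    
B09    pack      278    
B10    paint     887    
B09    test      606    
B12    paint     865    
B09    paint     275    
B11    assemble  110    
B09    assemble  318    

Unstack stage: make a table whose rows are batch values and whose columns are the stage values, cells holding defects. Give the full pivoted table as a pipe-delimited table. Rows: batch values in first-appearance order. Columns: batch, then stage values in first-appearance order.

| batch | pack | test | paint | assemble |
| B11 | 245 | 675 | 79 | 110 |
| B12 | 824 | 607 | 865 | 405 |
| B10 | 348 | 392 | 887 | 529 |
| B09 | 278 | 606 | 275 | 318 |

Columns: batch plus the 4 distinct stage values (pack, test, paint, assemble).
For example, row B11 column pack takes defects=245 from the long row (B11, pack).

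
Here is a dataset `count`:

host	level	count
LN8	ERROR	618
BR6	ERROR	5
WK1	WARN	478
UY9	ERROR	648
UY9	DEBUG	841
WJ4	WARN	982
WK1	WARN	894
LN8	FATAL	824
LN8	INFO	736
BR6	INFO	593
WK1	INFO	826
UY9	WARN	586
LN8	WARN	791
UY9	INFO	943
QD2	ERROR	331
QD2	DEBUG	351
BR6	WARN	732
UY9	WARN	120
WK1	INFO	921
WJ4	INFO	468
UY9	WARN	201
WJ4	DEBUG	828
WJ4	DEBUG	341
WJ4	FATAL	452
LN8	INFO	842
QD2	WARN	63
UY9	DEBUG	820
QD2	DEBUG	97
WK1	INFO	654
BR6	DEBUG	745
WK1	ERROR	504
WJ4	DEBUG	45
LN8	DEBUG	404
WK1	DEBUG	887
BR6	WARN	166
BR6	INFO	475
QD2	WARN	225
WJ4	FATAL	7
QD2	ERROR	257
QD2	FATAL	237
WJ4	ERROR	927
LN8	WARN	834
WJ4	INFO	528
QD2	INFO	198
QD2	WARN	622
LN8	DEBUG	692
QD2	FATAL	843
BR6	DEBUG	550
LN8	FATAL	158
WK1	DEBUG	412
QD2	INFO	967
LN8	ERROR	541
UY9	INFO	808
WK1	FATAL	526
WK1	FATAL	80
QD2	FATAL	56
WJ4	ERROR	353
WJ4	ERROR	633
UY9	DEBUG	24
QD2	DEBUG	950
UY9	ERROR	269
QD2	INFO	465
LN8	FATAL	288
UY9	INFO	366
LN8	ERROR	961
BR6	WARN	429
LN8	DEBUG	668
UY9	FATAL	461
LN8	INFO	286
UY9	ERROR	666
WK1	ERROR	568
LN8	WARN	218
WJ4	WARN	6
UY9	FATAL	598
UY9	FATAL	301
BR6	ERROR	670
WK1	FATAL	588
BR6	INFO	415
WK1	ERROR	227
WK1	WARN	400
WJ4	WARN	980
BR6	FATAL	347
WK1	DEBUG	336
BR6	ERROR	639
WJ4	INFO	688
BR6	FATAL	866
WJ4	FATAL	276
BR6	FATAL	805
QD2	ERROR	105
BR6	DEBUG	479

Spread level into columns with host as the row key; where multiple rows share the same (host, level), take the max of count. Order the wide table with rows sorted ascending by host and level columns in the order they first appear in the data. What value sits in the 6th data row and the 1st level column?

With rows sorted ascending by host, row 6 is host=WK1. level columns in first-appearance order: ERROR, WARN, DEBUG, FATAL, INFO; column 1 is ERROR.
Long rows with host=WK1, level=ERROR: max(504, 568, 227) = 568.

568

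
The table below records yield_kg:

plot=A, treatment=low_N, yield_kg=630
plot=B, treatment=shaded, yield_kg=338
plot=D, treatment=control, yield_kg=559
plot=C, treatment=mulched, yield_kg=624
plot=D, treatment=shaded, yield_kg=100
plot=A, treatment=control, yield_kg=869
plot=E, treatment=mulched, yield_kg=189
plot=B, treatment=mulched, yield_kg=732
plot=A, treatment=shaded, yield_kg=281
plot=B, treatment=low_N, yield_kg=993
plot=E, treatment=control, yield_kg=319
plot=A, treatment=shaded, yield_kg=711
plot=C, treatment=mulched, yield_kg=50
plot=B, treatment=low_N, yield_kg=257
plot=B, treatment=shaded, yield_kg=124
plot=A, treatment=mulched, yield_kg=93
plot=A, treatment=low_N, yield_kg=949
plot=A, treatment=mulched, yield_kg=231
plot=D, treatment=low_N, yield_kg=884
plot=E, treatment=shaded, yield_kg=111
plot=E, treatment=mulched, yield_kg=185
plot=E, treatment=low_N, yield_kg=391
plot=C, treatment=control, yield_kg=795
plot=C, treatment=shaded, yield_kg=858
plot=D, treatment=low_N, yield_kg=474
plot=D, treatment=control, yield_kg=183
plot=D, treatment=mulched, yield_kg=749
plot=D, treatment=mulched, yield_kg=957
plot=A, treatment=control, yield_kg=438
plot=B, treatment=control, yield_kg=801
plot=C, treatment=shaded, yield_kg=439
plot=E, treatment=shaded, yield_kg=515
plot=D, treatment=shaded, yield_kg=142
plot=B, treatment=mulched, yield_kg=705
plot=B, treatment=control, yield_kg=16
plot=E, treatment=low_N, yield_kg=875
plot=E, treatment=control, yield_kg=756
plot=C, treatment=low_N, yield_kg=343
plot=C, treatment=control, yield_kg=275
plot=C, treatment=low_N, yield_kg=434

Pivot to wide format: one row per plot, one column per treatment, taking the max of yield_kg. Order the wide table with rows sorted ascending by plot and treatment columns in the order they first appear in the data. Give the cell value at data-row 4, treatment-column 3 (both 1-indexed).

559

With rows sorted ascending by plot, row 4 is plot=D. treatment columns in first-appearance order: low_N, shaded, control, mulched; column 3 is control.
Long rows with plot=D, treatment=control: max(559, 183) = 559.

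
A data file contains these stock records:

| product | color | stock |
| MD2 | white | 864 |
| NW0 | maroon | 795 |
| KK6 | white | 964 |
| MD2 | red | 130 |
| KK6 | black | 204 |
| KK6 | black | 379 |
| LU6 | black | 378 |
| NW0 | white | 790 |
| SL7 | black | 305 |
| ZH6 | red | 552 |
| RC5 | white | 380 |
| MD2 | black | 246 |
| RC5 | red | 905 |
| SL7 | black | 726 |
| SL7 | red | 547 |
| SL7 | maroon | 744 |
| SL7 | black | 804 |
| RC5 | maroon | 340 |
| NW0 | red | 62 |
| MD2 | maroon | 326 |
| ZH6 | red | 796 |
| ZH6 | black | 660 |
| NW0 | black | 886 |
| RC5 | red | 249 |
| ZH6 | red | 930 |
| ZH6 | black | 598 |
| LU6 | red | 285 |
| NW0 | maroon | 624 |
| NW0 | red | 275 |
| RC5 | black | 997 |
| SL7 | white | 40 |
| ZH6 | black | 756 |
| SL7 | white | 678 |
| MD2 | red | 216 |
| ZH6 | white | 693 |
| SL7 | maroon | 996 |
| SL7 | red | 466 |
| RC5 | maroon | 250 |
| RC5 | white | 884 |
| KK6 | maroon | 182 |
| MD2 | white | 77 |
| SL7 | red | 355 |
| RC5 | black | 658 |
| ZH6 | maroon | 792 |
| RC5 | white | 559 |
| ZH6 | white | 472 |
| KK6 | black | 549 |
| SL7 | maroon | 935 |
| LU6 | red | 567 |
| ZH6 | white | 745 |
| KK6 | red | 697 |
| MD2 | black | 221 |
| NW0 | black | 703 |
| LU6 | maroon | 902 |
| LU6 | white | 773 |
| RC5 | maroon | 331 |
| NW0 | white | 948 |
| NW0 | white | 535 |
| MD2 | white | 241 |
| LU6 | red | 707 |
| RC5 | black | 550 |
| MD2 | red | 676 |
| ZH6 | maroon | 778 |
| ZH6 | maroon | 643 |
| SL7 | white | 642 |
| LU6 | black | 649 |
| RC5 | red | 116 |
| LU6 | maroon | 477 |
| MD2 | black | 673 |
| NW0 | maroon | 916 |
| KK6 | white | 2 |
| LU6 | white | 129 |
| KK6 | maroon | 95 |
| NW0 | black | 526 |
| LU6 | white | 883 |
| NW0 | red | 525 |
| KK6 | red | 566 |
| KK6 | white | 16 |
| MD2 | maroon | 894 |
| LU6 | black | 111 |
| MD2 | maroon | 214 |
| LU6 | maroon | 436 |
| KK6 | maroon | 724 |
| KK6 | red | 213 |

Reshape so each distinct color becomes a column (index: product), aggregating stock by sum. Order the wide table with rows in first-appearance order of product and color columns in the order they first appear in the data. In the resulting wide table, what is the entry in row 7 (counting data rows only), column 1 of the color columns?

With rows in first-appearance order of product, row 7 is product=RC5. color columns in first-appearance order: white, maroon, red, black; column 1 is white.
Long rows with product=RC5, color=white: 380 + 884 + 559 = 1823.

1823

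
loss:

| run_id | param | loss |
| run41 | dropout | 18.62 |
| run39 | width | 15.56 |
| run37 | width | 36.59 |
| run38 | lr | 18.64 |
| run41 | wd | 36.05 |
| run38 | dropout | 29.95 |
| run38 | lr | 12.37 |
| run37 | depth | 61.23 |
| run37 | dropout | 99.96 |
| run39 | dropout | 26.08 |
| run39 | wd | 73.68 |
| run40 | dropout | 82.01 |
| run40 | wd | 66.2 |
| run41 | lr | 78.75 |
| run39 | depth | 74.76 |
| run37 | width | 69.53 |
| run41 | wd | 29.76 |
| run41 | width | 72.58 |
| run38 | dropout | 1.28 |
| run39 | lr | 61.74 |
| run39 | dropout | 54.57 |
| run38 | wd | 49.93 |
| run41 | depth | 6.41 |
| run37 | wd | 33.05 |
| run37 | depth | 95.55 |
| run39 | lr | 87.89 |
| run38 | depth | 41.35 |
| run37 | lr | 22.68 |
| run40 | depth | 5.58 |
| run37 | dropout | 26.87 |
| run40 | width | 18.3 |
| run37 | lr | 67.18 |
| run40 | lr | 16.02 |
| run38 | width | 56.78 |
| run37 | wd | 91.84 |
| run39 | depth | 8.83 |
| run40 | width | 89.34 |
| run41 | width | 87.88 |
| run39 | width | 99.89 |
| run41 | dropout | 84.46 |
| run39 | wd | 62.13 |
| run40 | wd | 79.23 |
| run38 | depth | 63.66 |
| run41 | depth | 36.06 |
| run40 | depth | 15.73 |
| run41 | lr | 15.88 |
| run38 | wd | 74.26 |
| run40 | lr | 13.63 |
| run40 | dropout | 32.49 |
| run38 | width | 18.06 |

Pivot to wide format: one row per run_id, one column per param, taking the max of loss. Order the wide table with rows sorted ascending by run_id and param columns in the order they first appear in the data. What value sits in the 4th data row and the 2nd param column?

With rows sorted ascending by run_id, row 4 is run_id=run40. param columns in first-appearance order: dropout, width, lr, wd, depth; column 2 is width.
Long rows with run_id=run40, param=width: max(18.3, 89.34) = 89.34.

89.34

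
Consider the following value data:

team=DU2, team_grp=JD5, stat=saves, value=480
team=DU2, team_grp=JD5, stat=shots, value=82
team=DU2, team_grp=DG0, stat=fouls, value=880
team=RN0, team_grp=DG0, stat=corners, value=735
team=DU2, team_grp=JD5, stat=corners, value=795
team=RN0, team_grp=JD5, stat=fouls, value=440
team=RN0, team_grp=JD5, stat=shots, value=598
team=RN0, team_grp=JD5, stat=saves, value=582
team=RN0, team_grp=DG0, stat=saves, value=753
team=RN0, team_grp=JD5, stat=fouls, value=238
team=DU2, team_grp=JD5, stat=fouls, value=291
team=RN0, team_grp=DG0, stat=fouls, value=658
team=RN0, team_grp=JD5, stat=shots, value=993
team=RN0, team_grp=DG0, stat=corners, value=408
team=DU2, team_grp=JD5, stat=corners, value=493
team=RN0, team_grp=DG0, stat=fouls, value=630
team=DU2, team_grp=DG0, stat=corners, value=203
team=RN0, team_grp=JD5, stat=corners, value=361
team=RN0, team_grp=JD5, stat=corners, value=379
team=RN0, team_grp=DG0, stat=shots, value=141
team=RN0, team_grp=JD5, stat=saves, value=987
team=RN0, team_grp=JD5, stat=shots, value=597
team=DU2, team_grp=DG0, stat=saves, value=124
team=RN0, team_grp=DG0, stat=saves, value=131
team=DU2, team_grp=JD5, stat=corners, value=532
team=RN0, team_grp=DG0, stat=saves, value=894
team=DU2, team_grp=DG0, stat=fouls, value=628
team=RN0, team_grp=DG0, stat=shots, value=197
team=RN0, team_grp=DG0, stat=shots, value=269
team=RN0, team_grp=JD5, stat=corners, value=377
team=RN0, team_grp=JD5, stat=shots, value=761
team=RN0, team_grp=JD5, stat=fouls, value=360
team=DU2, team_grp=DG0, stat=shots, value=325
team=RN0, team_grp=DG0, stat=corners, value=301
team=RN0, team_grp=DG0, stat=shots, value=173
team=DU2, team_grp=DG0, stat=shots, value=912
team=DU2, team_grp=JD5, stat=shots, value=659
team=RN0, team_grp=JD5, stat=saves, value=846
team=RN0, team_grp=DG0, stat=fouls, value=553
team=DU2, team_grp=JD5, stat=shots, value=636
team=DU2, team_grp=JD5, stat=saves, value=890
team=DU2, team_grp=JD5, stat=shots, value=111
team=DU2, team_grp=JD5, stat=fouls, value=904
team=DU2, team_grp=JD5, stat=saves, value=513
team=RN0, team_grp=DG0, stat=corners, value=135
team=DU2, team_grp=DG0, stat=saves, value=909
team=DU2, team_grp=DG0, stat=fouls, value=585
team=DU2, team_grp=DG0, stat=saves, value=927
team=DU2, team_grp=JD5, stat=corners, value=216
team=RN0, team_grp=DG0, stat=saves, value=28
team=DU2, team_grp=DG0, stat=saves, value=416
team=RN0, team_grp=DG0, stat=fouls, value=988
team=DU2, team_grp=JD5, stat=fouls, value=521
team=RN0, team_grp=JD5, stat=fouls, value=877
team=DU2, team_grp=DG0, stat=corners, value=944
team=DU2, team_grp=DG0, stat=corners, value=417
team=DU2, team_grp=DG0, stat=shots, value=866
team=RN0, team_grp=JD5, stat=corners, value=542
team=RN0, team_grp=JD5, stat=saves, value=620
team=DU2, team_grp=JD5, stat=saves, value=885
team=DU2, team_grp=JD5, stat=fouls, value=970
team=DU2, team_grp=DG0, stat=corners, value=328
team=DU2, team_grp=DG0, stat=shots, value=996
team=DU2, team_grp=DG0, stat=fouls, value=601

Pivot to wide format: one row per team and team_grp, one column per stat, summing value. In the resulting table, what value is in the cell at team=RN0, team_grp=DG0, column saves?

1806

Rows with team=RN0, team_grp=DG0 and stat=saves: value values are 753, 131, 894, 28.
753 + 131 + 894 + 28 = 1806.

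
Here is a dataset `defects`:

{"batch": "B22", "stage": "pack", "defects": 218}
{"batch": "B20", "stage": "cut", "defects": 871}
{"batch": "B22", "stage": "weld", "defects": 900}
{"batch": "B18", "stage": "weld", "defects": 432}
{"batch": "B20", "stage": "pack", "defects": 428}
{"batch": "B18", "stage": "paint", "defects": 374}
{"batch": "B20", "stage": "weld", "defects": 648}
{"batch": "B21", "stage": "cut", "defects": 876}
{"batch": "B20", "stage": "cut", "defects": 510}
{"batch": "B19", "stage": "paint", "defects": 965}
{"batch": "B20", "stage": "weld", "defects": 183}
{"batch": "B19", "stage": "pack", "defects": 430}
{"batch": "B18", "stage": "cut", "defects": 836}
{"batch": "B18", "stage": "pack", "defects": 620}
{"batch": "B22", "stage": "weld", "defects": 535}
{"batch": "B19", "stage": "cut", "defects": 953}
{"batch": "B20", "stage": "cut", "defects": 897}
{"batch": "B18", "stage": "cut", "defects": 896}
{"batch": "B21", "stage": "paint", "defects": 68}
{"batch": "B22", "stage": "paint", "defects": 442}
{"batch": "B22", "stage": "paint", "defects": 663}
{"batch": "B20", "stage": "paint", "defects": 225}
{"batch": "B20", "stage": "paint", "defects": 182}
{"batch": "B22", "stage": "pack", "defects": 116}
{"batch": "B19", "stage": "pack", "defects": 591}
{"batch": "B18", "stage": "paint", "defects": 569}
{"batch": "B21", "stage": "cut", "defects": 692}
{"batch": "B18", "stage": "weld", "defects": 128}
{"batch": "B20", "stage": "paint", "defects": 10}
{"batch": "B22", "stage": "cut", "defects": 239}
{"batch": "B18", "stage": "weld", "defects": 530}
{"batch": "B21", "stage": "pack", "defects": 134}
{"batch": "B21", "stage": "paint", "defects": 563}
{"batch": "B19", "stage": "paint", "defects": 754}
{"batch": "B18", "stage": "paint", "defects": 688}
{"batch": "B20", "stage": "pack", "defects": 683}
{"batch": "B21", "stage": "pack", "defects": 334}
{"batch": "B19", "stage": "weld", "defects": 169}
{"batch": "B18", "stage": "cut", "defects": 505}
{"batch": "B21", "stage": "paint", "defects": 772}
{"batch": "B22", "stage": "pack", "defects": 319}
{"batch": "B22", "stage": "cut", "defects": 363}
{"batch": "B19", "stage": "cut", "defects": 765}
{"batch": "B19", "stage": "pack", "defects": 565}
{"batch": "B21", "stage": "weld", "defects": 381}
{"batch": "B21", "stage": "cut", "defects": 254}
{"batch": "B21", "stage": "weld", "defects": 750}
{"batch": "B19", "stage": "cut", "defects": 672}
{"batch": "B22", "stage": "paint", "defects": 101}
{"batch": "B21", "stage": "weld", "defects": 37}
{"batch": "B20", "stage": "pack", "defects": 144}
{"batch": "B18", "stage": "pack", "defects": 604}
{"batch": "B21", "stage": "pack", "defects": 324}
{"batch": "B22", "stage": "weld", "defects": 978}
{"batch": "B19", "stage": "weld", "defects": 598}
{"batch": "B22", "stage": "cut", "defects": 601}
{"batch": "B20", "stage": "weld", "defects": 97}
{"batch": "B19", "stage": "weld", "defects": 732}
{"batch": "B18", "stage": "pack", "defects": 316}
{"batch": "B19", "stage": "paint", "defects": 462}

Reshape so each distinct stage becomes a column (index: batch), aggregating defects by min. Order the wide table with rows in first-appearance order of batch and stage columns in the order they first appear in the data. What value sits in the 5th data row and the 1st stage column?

430

With rows in first-appearance order of batch, row 5 is batch=B19. stage columns in first-appearance order: pack, cut, weld, paint; column 1 is pack.
Long rows with batch=B19, stage=pack: min(430, 591, 565) = 430.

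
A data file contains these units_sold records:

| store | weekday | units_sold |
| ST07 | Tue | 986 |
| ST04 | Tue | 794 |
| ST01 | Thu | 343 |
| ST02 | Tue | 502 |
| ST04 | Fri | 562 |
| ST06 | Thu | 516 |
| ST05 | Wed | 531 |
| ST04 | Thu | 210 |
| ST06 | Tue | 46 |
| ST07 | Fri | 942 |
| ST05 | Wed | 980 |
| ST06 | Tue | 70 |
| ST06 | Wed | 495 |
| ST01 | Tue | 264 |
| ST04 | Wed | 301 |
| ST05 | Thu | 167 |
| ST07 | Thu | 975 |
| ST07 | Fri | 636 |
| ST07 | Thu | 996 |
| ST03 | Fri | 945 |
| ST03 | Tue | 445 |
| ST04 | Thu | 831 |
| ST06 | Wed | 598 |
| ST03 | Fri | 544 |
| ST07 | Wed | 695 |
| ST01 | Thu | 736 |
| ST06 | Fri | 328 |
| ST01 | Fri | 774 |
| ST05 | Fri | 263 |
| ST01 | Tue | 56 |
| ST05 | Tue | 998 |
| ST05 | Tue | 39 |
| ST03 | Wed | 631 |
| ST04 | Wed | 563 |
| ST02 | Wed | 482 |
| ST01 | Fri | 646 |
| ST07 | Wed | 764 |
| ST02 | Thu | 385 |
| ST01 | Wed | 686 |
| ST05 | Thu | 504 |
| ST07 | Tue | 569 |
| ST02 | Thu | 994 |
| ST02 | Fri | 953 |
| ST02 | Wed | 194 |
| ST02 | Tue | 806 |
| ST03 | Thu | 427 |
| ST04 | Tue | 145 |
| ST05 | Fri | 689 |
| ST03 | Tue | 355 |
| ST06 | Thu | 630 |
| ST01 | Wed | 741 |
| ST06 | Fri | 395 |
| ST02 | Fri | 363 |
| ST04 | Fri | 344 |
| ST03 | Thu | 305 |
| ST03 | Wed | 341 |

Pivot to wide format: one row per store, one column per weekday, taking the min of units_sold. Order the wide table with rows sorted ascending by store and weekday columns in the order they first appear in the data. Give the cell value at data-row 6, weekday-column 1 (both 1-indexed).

With rows sorted ascending by store, row 6 is store=ST06. weekday columns in first-appearance order: Tue, Thu, Fri, Wed; column 1 is Tue.
Long rows with store=ST06, weekday=Tue: min(46, 70) = 46.

46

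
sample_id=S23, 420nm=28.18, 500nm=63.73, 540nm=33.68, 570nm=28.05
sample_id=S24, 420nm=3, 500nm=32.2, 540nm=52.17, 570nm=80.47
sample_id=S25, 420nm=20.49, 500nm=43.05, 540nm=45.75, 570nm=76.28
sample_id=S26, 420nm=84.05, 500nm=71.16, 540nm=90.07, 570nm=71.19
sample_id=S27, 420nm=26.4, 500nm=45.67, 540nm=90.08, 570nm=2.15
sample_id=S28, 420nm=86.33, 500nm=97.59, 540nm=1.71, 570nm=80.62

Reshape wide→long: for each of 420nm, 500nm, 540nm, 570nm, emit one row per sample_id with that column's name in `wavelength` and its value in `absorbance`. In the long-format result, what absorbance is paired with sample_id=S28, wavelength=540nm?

Unpivoting turns each (sample_id, wide-column) pair into one long row.
The wide cell at row S28, column 540nm holds 1.71, so the long row (S28, 540nm) has absorbance=1.71.

1.71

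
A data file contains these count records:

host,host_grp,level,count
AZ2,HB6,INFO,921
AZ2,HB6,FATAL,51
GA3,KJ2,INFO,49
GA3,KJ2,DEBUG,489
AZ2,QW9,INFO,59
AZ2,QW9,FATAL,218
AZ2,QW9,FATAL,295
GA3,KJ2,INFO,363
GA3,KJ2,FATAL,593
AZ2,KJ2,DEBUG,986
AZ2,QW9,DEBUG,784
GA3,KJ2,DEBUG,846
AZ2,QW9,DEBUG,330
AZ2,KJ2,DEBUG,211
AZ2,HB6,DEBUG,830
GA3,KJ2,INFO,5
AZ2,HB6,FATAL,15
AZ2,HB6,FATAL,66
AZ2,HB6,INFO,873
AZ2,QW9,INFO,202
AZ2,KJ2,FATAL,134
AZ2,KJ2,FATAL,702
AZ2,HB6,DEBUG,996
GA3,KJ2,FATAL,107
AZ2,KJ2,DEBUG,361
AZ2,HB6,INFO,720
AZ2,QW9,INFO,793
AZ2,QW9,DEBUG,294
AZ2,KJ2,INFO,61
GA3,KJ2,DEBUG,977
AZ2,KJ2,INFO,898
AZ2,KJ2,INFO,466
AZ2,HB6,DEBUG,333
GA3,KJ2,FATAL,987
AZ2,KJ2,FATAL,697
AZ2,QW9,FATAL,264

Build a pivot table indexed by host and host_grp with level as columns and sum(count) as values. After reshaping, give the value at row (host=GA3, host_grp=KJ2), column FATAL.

Rows with host=GA3, host_grp=KJ2 and level=FATAL: count values are 593, 107, 987.
593 + 107 + 987 = 1687.

1687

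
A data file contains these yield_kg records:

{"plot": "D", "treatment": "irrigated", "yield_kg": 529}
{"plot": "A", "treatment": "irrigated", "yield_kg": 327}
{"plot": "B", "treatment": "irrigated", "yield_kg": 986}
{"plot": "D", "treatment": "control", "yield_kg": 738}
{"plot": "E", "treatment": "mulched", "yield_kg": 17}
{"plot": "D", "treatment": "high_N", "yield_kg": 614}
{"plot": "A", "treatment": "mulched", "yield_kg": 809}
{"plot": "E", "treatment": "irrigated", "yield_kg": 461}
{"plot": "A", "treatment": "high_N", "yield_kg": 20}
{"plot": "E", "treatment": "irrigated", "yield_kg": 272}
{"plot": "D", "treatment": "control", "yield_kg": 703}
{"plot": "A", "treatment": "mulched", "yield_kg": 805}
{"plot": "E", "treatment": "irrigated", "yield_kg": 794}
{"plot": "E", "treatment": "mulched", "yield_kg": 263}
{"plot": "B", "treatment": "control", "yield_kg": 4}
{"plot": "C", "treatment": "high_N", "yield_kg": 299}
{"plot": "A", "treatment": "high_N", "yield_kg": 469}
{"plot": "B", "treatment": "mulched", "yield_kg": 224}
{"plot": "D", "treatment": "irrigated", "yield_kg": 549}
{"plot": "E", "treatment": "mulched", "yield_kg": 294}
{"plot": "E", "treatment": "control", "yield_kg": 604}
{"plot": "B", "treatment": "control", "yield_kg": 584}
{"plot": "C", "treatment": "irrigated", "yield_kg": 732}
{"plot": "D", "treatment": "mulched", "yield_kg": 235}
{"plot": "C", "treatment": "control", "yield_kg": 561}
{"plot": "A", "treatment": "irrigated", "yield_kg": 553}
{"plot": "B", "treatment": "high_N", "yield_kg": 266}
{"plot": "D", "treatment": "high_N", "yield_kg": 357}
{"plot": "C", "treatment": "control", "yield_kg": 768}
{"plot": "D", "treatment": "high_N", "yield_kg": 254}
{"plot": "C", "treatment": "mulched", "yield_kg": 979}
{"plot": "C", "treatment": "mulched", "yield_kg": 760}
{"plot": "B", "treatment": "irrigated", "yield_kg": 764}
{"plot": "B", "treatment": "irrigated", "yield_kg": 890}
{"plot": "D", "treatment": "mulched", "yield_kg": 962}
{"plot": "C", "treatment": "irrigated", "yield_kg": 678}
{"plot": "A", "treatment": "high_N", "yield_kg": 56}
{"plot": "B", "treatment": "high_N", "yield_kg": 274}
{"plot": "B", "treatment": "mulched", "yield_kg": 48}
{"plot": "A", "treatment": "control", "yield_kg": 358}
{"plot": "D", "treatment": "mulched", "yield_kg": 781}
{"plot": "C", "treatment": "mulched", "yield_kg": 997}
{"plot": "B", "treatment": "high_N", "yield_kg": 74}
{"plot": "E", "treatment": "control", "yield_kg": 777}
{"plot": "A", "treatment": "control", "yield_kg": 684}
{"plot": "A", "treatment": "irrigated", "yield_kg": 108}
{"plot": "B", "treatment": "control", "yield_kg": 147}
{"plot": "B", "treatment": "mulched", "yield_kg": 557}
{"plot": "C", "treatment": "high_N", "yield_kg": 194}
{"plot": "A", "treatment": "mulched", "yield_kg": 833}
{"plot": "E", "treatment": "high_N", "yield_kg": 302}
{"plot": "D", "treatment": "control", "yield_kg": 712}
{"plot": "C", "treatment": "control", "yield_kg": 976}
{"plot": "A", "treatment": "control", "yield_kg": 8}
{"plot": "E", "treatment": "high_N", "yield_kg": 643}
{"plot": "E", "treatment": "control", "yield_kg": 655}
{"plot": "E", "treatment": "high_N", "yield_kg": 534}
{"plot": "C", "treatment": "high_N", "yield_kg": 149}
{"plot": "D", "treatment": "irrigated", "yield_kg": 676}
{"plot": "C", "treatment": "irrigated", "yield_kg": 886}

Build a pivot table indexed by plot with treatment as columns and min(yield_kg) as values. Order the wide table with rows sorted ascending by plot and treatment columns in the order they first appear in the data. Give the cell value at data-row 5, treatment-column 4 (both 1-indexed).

With rows sorted ascending by plot, row 5 is plot=E. treatment columns in first-appearance order: irrigated, control, mulched, high_N; column 4 is high_N.
Long rows with plot=E, treatment=high_N: min(302, 643, 534) = 302.

302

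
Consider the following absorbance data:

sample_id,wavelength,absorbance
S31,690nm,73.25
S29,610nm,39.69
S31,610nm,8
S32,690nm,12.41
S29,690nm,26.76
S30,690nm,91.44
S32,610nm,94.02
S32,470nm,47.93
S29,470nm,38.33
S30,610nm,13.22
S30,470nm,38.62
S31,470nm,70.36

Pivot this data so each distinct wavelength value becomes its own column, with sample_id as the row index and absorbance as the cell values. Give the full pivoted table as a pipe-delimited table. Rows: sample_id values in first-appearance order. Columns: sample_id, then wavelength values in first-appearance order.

Columns: sample_id plus the 3 distinct wavelength values (690nm, 610nm, 470nm).
For example, row S31 column 690nm takes absorbance=73.25 from the long row (S31, 690nm).

| sample_id | 690nm | 610nm | 470nm |
| S31 | 73.25 | 8 | 70.36 |
| S29 | 26.76 | 39.69 | 38.33 |
| S32 | 12.41 | 94.02 | 47.93 |
| S30 | 91.44 | 13.22 | 38.62 |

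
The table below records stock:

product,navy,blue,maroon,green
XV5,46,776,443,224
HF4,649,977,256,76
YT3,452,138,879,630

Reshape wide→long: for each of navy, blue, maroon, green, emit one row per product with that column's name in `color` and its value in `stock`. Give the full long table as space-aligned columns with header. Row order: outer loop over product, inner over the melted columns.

product  color   stock
XV5      navy    46   
XV5      blue    776  
XV5      maroon  443  
XV5      green   224  
HF4      navy    649  
HF4      blue    977  
HF4      maroon  256  
HF4      green   76   
YT3      navy    452  
YT3      blue    138  
YT3      maroon  879  
YT3      green   630  

Each (product, column) pair becomes one row: 3 × 4 = 12 rows.
For example, (XV5, navy) → stock=46.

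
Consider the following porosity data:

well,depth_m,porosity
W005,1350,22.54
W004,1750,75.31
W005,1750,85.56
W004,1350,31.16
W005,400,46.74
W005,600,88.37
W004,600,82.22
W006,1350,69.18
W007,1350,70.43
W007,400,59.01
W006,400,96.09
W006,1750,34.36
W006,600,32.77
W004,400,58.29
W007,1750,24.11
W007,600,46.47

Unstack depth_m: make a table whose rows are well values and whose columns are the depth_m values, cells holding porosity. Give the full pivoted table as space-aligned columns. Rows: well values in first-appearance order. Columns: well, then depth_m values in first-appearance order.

Columns: well plus the 4 distinct depth_m values (1350, 1750, 400, 600).
For example, row W005 column 1350 takes porosity=22.54 from the long row (W005, 1350).

well  1350   1750   400    600  
W005  22.54  85.56  46.74  88.37
W004  31.16  75.31  58.29  82.22
W006  69.18  34.36  96.09  32.77
W007  70.43  24.11  59.01  46.47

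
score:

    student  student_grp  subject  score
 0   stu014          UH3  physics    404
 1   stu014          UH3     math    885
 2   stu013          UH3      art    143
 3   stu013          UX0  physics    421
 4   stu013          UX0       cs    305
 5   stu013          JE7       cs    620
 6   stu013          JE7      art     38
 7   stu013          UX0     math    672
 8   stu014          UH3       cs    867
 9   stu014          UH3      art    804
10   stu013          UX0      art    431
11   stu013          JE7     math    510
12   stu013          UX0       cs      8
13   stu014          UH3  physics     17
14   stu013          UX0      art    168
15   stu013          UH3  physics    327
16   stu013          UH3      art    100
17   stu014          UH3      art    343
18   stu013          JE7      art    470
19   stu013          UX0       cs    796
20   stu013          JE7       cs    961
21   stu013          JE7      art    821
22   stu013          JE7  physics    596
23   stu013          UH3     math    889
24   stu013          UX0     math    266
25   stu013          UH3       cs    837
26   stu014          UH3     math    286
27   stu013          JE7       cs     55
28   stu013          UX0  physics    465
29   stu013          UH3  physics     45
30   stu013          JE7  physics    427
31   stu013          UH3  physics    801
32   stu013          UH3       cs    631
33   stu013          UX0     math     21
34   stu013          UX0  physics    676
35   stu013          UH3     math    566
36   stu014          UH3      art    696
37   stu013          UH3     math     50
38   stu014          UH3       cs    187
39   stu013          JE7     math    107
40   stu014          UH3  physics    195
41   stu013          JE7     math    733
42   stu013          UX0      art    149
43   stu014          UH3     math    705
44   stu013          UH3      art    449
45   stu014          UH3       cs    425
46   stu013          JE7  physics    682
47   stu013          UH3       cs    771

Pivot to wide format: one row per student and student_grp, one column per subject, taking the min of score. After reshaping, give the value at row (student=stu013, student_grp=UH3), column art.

100

Rows with student=stu013, student_grp=UH3 and subject=art: score values are 143, 100, 449.
min(143, 100, 449) = 100.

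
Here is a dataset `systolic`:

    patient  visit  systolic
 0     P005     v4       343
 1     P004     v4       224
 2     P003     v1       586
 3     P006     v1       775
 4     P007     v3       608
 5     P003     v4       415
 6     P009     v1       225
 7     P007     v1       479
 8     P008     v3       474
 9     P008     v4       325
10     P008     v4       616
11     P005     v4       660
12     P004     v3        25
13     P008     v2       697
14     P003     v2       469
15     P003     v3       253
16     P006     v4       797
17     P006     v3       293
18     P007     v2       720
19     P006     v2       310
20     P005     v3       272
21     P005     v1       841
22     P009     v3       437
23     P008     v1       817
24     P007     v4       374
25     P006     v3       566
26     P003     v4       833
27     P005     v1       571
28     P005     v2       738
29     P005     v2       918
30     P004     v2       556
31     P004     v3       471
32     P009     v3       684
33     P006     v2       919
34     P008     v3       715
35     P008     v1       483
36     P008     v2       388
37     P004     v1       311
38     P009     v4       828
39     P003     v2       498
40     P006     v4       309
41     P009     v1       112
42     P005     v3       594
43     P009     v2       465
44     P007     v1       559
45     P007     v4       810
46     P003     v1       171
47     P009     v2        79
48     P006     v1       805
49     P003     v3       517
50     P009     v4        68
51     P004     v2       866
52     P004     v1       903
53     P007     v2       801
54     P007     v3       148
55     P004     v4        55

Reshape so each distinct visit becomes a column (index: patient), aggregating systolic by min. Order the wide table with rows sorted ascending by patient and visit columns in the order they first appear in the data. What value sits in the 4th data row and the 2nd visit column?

775

With rows sorted ascending by patient, row 4 is patient=P006. visit columns in first-appearance order: v4, v1, v3, v2; column 2 is v1.
Long rows with patient=P006, visit=v1: min(775, 805) = 775.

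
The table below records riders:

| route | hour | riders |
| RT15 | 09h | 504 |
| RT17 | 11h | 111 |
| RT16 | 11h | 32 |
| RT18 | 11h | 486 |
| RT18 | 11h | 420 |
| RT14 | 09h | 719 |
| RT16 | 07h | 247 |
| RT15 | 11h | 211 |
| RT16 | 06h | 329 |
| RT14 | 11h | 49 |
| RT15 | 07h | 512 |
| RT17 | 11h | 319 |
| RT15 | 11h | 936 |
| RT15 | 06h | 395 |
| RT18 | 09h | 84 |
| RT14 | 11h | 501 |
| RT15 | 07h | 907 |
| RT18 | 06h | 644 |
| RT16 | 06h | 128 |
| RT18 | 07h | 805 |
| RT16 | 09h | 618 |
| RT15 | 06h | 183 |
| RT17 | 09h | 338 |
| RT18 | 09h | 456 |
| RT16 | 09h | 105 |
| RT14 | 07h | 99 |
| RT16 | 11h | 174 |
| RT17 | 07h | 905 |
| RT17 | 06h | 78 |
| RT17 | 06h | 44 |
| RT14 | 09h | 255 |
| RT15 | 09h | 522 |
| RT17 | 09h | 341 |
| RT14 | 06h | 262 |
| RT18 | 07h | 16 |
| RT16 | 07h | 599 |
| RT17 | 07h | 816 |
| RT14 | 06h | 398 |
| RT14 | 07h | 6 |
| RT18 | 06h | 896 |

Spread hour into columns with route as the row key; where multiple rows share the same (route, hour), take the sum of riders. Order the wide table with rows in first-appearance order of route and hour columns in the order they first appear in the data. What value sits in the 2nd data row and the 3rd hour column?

With rows in first-appearance order of route, row 2 is route=RT17. hour columns in first-appearance order: 09h, 11h, 07h, 06h; column 3 is 07h.
Long rows with route=RT17, hour=07h: 905 + 816 = 1721.

1721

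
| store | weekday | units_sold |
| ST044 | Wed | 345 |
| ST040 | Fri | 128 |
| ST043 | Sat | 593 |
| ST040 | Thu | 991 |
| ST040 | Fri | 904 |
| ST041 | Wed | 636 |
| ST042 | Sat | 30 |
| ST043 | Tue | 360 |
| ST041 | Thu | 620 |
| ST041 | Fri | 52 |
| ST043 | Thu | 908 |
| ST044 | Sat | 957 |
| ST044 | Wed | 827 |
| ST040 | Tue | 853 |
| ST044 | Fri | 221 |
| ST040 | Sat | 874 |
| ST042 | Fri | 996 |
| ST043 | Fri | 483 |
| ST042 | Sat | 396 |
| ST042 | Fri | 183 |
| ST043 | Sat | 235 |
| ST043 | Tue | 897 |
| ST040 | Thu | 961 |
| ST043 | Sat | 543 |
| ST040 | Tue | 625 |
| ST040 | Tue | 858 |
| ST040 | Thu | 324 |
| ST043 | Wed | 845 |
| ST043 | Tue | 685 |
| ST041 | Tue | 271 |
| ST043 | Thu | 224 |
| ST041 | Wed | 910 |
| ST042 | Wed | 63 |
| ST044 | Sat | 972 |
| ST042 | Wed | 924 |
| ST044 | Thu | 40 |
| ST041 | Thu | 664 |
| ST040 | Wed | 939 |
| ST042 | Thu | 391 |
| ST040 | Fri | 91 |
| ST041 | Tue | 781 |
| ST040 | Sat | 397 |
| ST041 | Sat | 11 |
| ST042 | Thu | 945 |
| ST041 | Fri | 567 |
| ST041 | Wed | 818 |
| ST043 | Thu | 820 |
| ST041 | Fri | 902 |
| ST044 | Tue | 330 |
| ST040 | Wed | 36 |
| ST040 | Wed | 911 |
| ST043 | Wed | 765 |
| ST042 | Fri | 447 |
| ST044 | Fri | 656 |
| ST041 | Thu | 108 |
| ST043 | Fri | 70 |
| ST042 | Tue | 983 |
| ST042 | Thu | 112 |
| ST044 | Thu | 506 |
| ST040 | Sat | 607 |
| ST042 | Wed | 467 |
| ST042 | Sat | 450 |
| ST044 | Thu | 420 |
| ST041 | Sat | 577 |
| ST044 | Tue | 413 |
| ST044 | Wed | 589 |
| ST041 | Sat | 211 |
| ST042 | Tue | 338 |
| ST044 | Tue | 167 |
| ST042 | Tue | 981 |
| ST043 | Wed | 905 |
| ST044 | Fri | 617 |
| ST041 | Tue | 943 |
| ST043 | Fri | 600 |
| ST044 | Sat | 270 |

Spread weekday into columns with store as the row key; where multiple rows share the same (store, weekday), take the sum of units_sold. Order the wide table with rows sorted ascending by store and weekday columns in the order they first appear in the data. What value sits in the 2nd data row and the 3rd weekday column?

799

With rows sorted ascending by store, row 2 is store=ST041. weekday columns in first-appearance order: Wed, Fri, Sat, Thu, Tue; column 3 is Sat.
Long rows with store=ST041, weekday=Sat: 11 + 577 + 211 = 799.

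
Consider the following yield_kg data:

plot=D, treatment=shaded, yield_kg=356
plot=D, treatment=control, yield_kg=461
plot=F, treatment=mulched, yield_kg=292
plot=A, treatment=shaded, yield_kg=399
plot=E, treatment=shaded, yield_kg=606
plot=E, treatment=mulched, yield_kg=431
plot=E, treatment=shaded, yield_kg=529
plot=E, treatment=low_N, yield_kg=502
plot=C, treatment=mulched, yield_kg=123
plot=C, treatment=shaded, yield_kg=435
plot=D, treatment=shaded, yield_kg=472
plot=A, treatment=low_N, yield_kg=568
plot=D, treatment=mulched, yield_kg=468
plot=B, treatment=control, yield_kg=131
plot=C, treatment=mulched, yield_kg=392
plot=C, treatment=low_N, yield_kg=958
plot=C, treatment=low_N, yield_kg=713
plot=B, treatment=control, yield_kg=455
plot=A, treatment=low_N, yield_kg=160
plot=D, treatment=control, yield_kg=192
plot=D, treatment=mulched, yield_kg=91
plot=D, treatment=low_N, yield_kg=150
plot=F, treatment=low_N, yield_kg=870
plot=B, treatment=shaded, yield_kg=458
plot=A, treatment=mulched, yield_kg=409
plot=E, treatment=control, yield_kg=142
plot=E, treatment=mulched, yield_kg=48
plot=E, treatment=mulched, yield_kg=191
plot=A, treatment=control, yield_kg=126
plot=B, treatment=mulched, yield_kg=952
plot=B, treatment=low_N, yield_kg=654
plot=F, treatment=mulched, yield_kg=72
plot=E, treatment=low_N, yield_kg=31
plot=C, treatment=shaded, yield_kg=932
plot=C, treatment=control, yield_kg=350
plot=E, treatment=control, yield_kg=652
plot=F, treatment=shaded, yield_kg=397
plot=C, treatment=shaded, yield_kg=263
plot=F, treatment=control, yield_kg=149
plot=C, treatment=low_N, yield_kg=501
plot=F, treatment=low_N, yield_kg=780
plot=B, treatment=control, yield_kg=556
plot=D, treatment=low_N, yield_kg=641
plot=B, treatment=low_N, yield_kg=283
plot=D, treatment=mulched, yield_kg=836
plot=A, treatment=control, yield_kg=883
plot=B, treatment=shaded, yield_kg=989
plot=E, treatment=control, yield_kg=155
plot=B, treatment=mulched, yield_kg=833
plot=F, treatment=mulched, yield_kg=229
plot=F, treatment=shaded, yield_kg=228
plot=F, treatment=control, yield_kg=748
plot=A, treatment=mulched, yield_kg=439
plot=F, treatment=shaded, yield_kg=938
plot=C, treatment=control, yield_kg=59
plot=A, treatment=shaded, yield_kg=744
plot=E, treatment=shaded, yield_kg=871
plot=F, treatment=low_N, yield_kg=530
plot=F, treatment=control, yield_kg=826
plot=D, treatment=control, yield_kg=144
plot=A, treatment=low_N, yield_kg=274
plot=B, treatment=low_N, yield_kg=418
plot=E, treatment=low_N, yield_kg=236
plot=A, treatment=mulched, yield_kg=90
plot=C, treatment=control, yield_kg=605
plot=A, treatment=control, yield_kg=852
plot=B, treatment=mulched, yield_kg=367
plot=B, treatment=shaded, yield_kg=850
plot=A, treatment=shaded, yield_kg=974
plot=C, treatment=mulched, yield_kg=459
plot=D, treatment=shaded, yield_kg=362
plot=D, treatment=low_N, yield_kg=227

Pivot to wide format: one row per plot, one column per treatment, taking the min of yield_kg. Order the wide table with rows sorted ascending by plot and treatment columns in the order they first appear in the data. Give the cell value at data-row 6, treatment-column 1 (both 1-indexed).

228

With rows sorted ascending by plot, row 6 is plot=F. treatment columns in first-appearance order: shaded, control, mulched, low_N; column 1 is shaded.
Long rows with plot=F, treatment=shaded: min(397, 228, 938) = 228.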